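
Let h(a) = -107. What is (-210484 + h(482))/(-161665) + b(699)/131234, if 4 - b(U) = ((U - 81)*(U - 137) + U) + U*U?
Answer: -53807089843/10607972305 ≈ -5.0723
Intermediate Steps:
b(U) = 4 - U - U**2 - (-137 + U)*(-81 + U) (b(U) = 4 - (((U - 81)*(U - 137) + U) + U*U) = 4 - (((-81 + U)*(-137 + U) + U) + U**2) = 4 - (((-137 + U)*(-81 + U) + U) + U**2) = 4 - ((U + (-137 + U)*(-81 + U)) + U**2) = 4 - (U + U**2 + (-137 + U)*(-81 + U)) = 4 + (-U - U**2 - (-137 + U)*(-81 + U)) = 4 - U - U**2 - (-137 + U)*(-81 + U))
(-210484 + h(482))/(-161665) + b(699)/131234 = (-210484 - 107)/(-161665) + (-11093 - 2*699**2 + 217*699)/131234 = -210591*(-1/161665) + (-11093 - 2*488601 + 151683)*(1/131234) = 210591/161665 + (-11093 - 977202 + 151683)*(1/131234) = 210591/161665 - 836612*1/131234 = 210591/161665 - 418306/65617 = -53807089843/10607972305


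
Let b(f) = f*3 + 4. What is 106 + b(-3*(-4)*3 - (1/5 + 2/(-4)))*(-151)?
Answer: -169419/10 ≈ -16942.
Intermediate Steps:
b(f) = 4 + 3*f (b(f) = 3*f + 4 = 4 + 3*f)
106 + b(-3*(-4)*3 - (1/5 + 2/(-4)))*(-151) = 106 + (4 + 3*(-3*(-4)*3 - (1/5 + 2/(-4))))*(-151) = 106 + (4 + 3*(12*3 - (1*(⅕) + 2*(-¼))))*(-151) = 106 + (4 + 3*(36 - (⅕ - ½)))*(-151) = 106 + (4 + 3*(36 - 1*(-3/10)))*(-151) = 106 + (4 + 3*(36 + 3/10))*(-151) = 106 + (4 + 3*(363/10))*(-151) = 106 + (4 + 1089/10)*(-151) = 106 + (1129/10)*(-151) = 106 - 170479/10 = -169419/10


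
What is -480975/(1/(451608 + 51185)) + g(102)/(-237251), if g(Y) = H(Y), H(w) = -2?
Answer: -57374614119131923/237251 ≈ -2.4183e+11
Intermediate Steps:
g(Y) = -2
-480975/(1/(451608 + 51185)) + g(102)/(-237251) = -480975/(1/(451608 + 51185)) - 2/(-237251) = -480975/(1/502793) - 2*(-1/237251) = -480975/1/502793 + 2/237251 = -480975*502793 + 2/237251 = -241830863175 + 2/237251 = -57374614119131923/237251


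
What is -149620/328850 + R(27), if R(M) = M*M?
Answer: 23958203/32885 ≈ 728.54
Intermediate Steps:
R(M) = M²
-149620/328850 + R(27) = -149620/328850 + 27² = -149620*1/328850 + 729 = -14962/32885 + 729 = 23958203/32885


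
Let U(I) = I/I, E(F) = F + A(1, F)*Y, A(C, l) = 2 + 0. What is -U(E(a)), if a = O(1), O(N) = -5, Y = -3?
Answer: -1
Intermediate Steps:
a = -5
A(C, l) = 2
E(F) = -6 + F (E(F) = F + 2*(-3) = F - 6 = -6 + F)
U(I) = 1
-U(E(a)) = -1*1 = -1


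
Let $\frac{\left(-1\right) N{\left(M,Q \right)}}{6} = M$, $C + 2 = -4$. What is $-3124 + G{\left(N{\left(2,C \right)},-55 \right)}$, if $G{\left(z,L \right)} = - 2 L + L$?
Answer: $-3069$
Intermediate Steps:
$C = -6$ ($C = -2 - 4 = -6$)
$N{\left(M,Q \right)} = - 6 M$
$G{\left(z,L \right)} = - L$
$-3124 + G{\left(N{\left(2,C \right)},-55 \right)} = -3124 - -55 = -3124 + 55 = -3069$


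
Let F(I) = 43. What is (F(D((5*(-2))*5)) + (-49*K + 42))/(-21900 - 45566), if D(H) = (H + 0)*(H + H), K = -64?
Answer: -3221/67466 ≈ -0.047743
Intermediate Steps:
D(H) = 2*H**2 (D(H) = H*(2*H) = 2*H**2)
(F(D((5*(-2))*5)) + (-49*K + 42))/(-21900 - 45566) = (43 + (-49*(-64) + 42))/(-21900 - 45566) = (43 + (3136 + 42))/(-67466) = (43 + 3178)*(-1/67466) = 3221*(-1/67466) = -3221/67466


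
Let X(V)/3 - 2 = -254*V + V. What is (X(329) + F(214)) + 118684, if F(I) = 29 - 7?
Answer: -130999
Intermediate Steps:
F(I) = 22
X(V) = 6 - 759*V (X(V) = 6 + 3*(-254*V + V) = 6 + 3*(-253*V) = 6 - 759*V)
(X(329) + F(214)) + 118684 = ((6 - 759*329) + 22) + 118684 = ((6 - 249711) + 22) + 118684 = (-249705 + 22) + 118684 = -249683 + 118684 = -130999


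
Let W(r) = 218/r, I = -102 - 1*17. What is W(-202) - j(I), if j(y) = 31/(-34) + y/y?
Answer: -4009/3434 ≈ -1.1674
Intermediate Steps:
I = -119 (I = -102 - 17 = -119)
j(y) = 3/34 (j(y) = 31*(-1/34) + 1 = -31/34 + 1 = 3/34)
W(-202) - j(I) = 218/(-202) - 1*3/34 = 218*(-1/202) - 3/34 = -109/101 - 3/34 = -4009/3434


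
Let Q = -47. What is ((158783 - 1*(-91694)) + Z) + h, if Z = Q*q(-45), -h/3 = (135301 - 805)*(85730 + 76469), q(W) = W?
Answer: -65445097520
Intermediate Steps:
h = -65445350112 (h = -3*(135301 - 805)*(85730 + 76469) = -403488*162199 = -3*21815116704 = -65445350112)
Z = 2115 (Z = -47*(-45) = 2115)
((158783 - 1*(-91694)) + Z) + h = ((158783 - 1*(-91694)) + 2115) - 65445350112 = ((158783 + 91694) + 2115) - 65445350112 = (250477 + 2115) - 65445350112 = 252592 - 65445350112 = -65445097520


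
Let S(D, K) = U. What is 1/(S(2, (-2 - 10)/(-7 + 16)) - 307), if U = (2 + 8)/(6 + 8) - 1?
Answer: -7/2151 ≈ -0.0032543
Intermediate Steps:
U = -2/7 (U = 10/14 - 1 = 10*(1/14) - 1 = 5/7 - 1 = -2/7 ≈ -0.28571)
S(D, K) = -2/7
1/(S(2, (-2 - 10)/(-7 + 16)) - 307) = 1/(-2/7 - 307) = 1/(-2151/7) = -7/2151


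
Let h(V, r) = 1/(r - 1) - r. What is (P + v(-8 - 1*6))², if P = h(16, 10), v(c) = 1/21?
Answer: 384400/3969 ≈ 96.851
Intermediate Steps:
v(c) = 1/21
h(V, r) = 1/(-1 + r) - r
P = -89/9 (P = (1 + 10 - 1*10²)/(-1 + 10) = (1 + 10 - 1*100)/9 = (1 + 10 - 100)/9 = (⅑)*(-89) = -89/9 ≈ -9.8889)
(P + v(-8 - 1*6))² = (-89/9 + 1/21)² = (-620/63)² = 384400/3969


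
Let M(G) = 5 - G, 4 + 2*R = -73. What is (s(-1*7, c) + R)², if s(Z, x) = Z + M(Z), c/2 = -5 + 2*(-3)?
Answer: 4489/4 ≈ 1122.3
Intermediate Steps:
c = -22 (c = 2*(-5 + 2*(-3)) = 2*(-5 - 6) = 2*(-11) = -22)
R = -77/2 (R = -2 + (½)*(-73) = -2 - 73/2 = -77/2 ≈ -38.500)
s(Z, x) = 5 (s(Z, x) = Z + (5 - Z) = 5)
(s(-1*7, c) + R)² = (5 - 77/2)² = (-67/2)² = 4489/4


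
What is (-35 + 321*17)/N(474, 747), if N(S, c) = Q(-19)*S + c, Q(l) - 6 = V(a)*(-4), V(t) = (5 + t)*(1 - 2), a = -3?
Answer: 5422/7383 ≈ 0.73439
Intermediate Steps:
V(t) = -5 - t (V(t) = (5 + t)*(-1) = -5 - t)
Q(l) = 14 (Q(l) = 6 + (-5 - 1*(-3))*(-4) = 6 + (-5 + 3)*(-4) = 6 - 2*(-4) = 6 + 8 = 14)
N(S, c) = c + 14*S (N(S, c) = 14*S + c = c + 14*S)
(-35 + 321*17)/N(474, 747) = (-35 + 321*17)/(747 + 14*474) = (-35 + 5457)/(747 + 6636) = 5422/7383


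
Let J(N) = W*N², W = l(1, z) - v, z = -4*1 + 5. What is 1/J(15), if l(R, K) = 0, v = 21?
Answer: -1/4725 ≈ -0.00021164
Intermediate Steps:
z = 1 (z = -4 + 5 = 1)
W = -21 (W = 0 - 1*21 = 0 - 21 = -21)
J(N) = -21*N²
1/J(15) = 1/(-21*15²) = 1/(-21*225) = 1/(-4725) = -1/4725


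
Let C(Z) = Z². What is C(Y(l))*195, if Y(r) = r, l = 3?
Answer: 1755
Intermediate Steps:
C(Y(l))*195 = 3²*195 = 9*195 = 1755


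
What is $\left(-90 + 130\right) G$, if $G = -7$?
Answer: $-280$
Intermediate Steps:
$\left(-90 + 130\right) G = \left(-90 + 130\right) \left(-7\right) = 40 \left(-7\right) = -280$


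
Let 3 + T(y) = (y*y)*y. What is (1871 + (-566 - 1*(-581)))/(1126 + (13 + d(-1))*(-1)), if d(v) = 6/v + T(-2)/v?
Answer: 943/554 ≈ 1.7022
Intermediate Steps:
T(y) = -3 + y³ (T(y) = -3 + (y*y)*y = -3 + y²*y = -3 + y³)
d(v) = -5/v (d(v) = 6/v + (-3 + (-2)³)/v = 6/v + (-3 - 8)/v = 6/v - 11/v = -5/v)
(1871 + (-566 - 1*(-581)))/(1126 + (13 + d(-1))*(-1)) = (1871 + (-566 - 1*(-581)))/(1126 + (13 - 5/(-1))*(-1)) = (1871 + (-566 + 581))/(1126 + (13 - 5*(-1))*(-1)) = (1871 + 15)/(1126 + (13 + 5)*(-1)) = 1886/(1126 + 18*(-1)) = 1886/(1126 - 18) = 1886/1108 = 1886*(1/1108) = 943/554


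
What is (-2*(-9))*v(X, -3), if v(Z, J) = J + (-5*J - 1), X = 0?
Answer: 198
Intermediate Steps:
v(Z, J) = -1 - 4*J (v(Z, J) = J + (-1 - 5*J) = -1 - 4*J)
(-2*(-9))*v(X, -3) = (-2*(-9))*(-1 - 4*(-3)) = 18*(-1 + 12) = 18*11 = 198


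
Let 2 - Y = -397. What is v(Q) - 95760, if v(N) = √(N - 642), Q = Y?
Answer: -95760 + 9*I*√3 ≈ -95760.0 + 15.588*I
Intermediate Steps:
Y = 399 (Y = 2 - 1*(-397) = 2 + 397 = 399)
Q = 399
v(N) = √(-642 + N)
v(Q) - 95760 = √(-642 + 399) - 95760 = √(-243) - 95760 = 9*I*√3 - 95760 = -95760 + 9*I*√3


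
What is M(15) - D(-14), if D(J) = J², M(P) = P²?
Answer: 29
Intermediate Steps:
M(15) - D(-14) = 15² - 1*(-14)² = 225 - 1*196 = 225 - 196 = 29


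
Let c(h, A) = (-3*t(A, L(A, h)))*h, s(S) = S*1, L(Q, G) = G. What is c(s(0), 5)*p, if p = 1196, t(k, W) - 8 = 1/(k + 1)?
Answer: 0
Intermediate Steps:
t(k, W) = 8 + 1/(1 + k) (t(k, W) = 8 + 1/(k + 1) = 8 + 1/(1 + k))
s(S) = S
c(h, A) = -3*h*(9 + 8*A)/(1 + A) (c(h, A) = (-3*(9 + 8*A)/(1 + A))*h = -3*h*(9 + 8*A)/(1 + A))
c(s(0), 5)*p = -3*0*(9 + 8*5)/(1 + 5)*1196 = -3*0*(9 + 40)/6*1196 = -3*0*⅙*49*1196 = 0*1196 = 0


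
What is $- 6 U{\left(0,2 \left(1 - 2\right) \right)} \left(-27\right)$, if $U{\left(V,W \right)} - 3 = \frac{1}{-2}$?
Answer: $405$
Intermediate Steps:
$U{\left(V,W \right)} = \frac{5}{2}$ ($U{\left(V,W \right)} = 3 + \frac{1}{-2} = 3 - \frac{1}{2} = \frac{5}{2}$)
$- 6 U{\left(0,2 \left(1 - 2\right) \right)} \left(-27\right) = \left(-6\right) \frac{5}{2} \left(-27\right) = \left(-15\right) \left(-27\right) = 405$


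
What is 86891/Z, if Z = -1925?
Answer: -12413/275 ≈ -45.138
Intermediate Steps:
86891/Z = 86891/(-1925) = 86891*(-1/1925) = -12413/275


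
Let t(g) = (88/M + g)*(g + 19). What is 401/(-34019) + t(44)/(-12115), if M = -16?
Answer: -174742399/824280370 ≈ -0.21199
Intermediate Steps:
t(g) = (19 + g)*(-11/2 + g) (t(g) = (88/(-16) + g)*(g + 19) = (88*(-1/16) + g)*(19 + g) = (-11/2 + g)*(19 + g) = (19 + g)*(-11/2 + g))
401/(-34019) + t(44)/(-12115) = 401/(-34019) + (-209/2 + 44² + (27/2)*44)/(-12115) = 401*(-1/34019) + (-209/2 + 1936 + 594)*(-1/12115) = -401/34019 + (4851/2)*(-1/12115) = -401/34019 - 4851/24230 = -174742399/824280370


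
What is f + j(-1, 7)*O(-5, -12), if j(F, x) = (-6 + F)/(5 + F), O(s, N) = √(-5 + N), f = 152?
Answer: 152 - 7*I*√17/4 ≈ 152.0 - 7.2154*I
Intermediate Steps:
j(F, x) = (-6 + F)/(5 + F)
f + j(-1, 7)*O(-5, -12) = 152 + ((-6 - 1)/(5 - 1))*√(-5 - 12) = 152 + (-7/4)*√(-17) = 152 + ((¼)*(-7))*(I*√17) = 152 - 7*I*√17/4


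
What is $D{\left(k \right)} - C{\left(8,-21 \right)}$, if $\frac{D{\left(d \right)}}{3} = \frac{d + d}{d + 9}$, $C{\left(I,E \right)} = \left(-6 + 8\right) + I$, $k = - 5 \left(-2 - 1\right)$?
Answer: $- \frac{25}{4} \approx -6.25$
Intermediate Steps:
$k = 15$ ($k = \left(-5\right) \left(-3\right) = 15$)
$C{\left(I,E \right)} = 2 + I$
$D{\left(d \right)} = \frac{6 d}{9 + d}$ ($D{\left(d \right)} = 3 \frac{d + d}{d + 9} = 3 \frac{2 d}{9 + d} = \frac{6 d}{9 + d}$)
$D{\left(k \right)} - C{\left(8,-21 \right)} = 6 \cdot 15 \frac{1}{9 + 15} - \left(2 + 8\right) = 6 \cdot 15 \cdot \frac{1}{24} - 10 = \frac{15}{4} - 10 = - \frac{25}{4}$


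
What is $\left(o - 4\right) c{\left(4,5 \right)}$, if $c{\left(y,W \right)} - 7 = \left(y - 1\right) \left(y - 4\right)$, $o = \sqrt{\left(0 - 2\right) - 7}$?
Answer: $-28 + 21 i \approx -28.0 + 21.0 i$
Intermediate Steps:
$o = 3 i$ ($o = \sqrt{\left(0 - 2\right) - 7} = \sqrt{-2 - 7} = \sqrt{-9} = 3 i \approx 3.0 i$)
$c{\left(y,W \right)} = 7 + \left(-1 + y\right) \left(-4 + y\right)$ ($c{\left(y,W \right)} = 7 + \left(y - 1\right) \left(y - 4\right) = 7 + \left(-1 + y\right) \left(-4 + y\right)$)
$\left(o - 4\right) c{\left(4,5 \right)} = \left(3 i - 4\right) \left(11 + 4^{2} - 20\right) = \left(-4 + 3 i\right) \left(11 + 16 - 20\right) = \left(-4 + 3 i\right) 7 = -28 + 21 i$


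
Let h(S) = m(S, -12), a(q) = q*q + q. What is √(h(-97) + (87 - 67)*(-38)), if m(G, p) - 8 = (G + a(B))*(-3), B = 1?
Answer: I*√467 ≈ 21.61*I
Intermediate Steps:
a(q) = q + q² (a(q) = q² + q = q + q²)
m(G, p) = 2 - 3*G (m(G, p) = 8 + (G + 1*(1 + 1))*(-3) = 8 + (G + 1*2)*(-3) = 8 + (G + 2)*(-3) = 8 + (2 + G)*(-3) = 8 + (-6 - 3*G) = 2 - 3*G)
h(S) = 2 - 3*S
√(h(-97) + (87 - 67)*(-38)) = √((2 - 3*(-97)) + (87 - 67)*(-38)) = √((2 + 291) + 20*(-38)) = √(293 - 760) = √(-467) = I*√467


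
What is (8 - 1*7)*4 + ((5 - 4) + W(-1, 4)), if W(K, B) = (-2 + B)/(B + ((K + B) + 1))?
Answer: 21/4 ≈ 5.2500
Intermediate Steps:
W(K, B) = (-2 + B)/(1 + K + 2*B) (W(K, B) = (-2 + B)/(B + ((B + K) + 1)) = (-2 + B)/(B + (1 + B + K)) = (-2 + B)/(1 + K + 2*B))
(8 - 1*7)*4 + ((5 - 4) + W(-1, 4)) = (8 - 1*7)*4 + ((5 - 4) + (-2 + 4)/(1 - 1 + 2*4)) = (8 - 7)*4 + (1 + 2/(1 - 1 + 8)) = 1*4 + (1 + 2/8) = 4 + (1 + (⅛)*2) = 4 + (1 + ¼) = 4 + 5/4 = 21/4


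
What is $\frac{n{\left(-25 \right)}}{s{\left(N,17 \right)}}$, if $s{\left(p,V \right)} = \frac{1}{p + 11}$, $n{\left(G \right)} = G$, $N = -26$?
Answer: $375$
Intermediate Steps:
$s{\left(p,V \right)} = \frac{1}{11 + p}$
$\frac{n{\left(-25 \right)}}{s{\left(N,17 \right)}} = - \frac{25}{\frac{1}{11 - 26}} = - \frac{25}{\frac{1}{-15}} = - \frac{25}{- \frac{1}{15}} = \left(-25\right) \left(-15\right) = 375$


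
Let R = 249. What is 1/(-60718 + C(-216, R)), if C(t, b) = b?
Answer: -1/60469 ≈ -1.6537e-5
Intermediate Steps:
1/(-60718 + C(-216, R)) = 1/(-60718 + 249) = 1/(-60469) = -1/60469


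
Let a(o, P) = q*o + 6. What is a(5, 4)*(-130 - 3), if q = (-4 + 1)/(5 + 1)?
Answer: -931/2 ≈ -465.50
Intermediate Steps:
q = -½ (q = -3/6 = -3*⅙ = -½ ≈ -0.50000)
a(o, P) = 6 - o/2 (a(o, P) = -o/2 + 6 = 6 - o/2)
a(5, 4)*(-130 - 3) = (6 - ½*5)*(-130 - 3) = (6 - 5/2)*(-133) = (7/2)*(-133) = -931/2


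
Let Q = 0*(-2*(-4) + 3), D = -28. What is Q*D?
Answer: 0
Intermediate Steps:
Q = 0 (Q = 0*(8 + 3) = 0*11 = 0)
Q*D = 0*(-28) = 0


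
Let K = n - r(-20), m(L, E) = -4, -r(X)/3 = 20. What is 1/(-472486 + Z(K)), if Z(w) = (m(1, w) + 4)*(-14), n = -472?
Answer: -1/472486 ≈ -2.1165e-6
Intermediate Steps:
r(X) = -60 (r(X) = -3*20 = -60)
K = -412 (K = -472 - 1*(-60) = -472 + 60 = -412)
Z(w) = 0 (Z(w) = (-4 + 4)*(-14) = 0*(-14) = 0)
1/(-472486 + Z(K)) = 1/(-472486 + 0) = 1/(-472486) = -1/472486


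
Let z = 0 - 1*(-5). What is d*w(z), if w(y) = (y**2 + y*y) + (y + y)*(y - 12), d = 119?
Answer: -2380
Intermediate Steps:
z = 5 (z = 0 + 5 = 5)
w(y) = 2*y**2 + 2*y*(-12 + y) (w(y) = (y**2 + y**2) + (2*y)*(-12 + y) = 2*y**2 + 2*y*(-12 + y))
d*w(z) = 119*(4*5*(-6 + 5)) = 119*(4*5*(-1)) = 119*(-20) = -2380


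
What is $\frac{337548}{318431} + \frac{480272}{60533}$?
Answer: $\frac{173366286316}{19275583723} \approx 8.9941$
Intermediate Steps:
$\frac{337548}{318431} + \frac{480272}{60533} = \frac{173366286316}{19275583723}$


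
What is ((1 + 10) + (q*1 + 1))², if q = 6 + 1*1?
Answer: 361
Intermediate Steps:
q = 7 (q = 6 + 1 = 7)
((1 + 10) + (q*1 + 1))² = ((1 + 10) + (7*1 + 1))² = (11 + (7 + 1))² = (11 + 8)² = 19² = 361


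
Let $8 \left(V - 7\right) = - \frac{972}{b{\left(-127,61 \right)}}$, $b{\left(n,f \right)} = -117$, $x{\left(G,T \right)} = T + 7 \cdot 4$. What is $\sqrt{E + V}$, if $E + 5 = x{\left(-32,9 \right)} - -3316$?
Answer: $\frac{\sqrt{2268682}}{26} \approx 57.931$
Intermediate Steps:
$x{\left(G,T \right)} = 28 + T$ ($x{\left(G,T \right)} = T + 28 = 28 + T$)
$V = \frac{209}{26}$ ($V = 7 + \frac{\left(-972\right) \frac{1}{-117}}{8} = 7 + \frac{\left(-972\right) \left(- \frac{1}{117}\right)}{8} = 7 + \frac{1}{8} \cdot \frac{108}{13} = 7 + \frac{27}{26} = \frac{209}{26} \approx 8.0385$)
$E = 3348$ ($E = -5 + \left(\left(28 + 9\right) - -3316\right) = -5 + \left(37 + 3316\right) = -5 + 3353 = 3348$)
$\sqrt{E + V} = \sqrt{3348 + \frac{209}{26}} = \sqrt{\frac{87257}{26}} = \frac{\sqrt{2268682}}{26}$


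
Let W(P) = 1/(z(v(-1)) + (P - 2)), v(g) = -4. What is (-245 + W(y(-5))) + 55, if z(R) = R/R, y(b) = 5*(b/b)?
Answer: -759/4 ≈ -189.75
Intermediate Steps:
y(b) = 5 (y(b) = 5*1 = 5)
z(R) = 1
W(P) = 1/(-1 + P) (W(P) = 1/(1 + (P - 2)) = 1/(1 + (-2 + P)) = 1/(-1 + P))
(-245 + W(y(-5))) + 55 = (-245 + 1/(-1 + 5)) + 55 = (-245 + 1/4) + 55 = (-245 + ¼) + 55 = -979/4 + 55 = -759/4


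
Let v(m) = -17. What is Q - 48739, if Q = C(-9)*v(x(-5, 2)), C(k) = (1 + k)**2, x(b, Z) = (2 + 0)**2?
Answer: -49827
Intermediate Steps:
x(b, Z) = 4 (x(b, Z) = 2**2 = 4)
Q = -1088 (Q = (1 - 9)**2*(-17) = (-8)**2*(-17) = 64*(-17) = -1088)
Q - 48739 = -1088 - 48739 = -49827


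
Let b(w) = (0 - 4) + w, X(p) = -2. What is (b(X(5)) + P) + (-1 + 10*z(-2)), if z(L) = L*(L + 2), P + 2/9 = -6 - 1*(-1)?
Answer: -110/9 ≈ -12.222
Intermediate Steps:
P = -47/9 (P = -2/9 + (-6 - 1*(-1)) = -2/9 + (-6 + 1) = -2/9 - 5 = -47/9 ≈ -5.2222)
z(L) = L*(2 + L)
b(w) = -4 + w
(b(X(5)) + P) + (-1 + 10*z(-2)) = ((-4 - 2) - 47/9) + (-1 + 10*(-2*(2 - 2))) = (-6 - 47/9) + (-1 + 10*(-2*0)) = -101/9 + (-1 + 10*0) = -101/9 + (-1 + 0) = -101/9 - 1 = -110/9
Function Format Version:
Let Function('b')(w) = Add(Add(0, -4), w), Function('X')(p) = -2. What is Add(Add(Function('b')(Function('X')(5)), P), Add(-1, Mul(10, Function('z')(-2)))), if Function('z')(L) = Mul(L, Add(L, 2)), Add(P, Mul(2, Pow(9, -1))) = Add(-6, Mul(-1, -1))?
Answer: Rational(-110, 9) ≈ -12.222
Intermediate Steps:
P = Rational(-47, 9) (P = Add(Rational(-2, 9), Add(-6, Mul(-1, -1))) = Add(Rational(-2, 9), Add(-6, 1)) = Add(Rational(-2, 9), -5) = Rational(-47, 9) ≈ -5.2222)
Function('z')(L) = Mul(L, Add(2, L))
Function('b')(w) = Add(-4, w)
Add(Add(Function('b')(Function('X')(5)), P), Add(-1, Mul(10, Function('z')(-2)))) = Add(Add(Add(-4, -2), Rational(-47, 9)), Add(-1, Mul(10, Mul(-2, Add(2, -2))))) = Add(Add(-6, Rational(-47, 9)), Add(-1, Mul(10, Mul(-2, 0)))) = Add(Rational(-101, 9), Add(-1, Mul(10, 0))) = Add(Rational(-101, 9), Add(-1, 0)) = Add(Rational(-101, 9), -1) = Rational(-110, 9)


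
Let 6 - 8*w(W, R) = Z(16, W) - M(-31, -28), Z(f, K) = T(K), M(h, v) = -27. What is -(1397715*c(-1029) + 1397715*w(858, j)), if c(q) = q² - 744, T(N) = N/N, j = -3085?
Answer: -5915656818555/4 ≈ -1.4789e+12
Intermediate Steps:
T(N) = 1
Z(f, K) = 1
w(W, R) = -11/4 (w(W, R) = ¾ - (1 - 1*(-27))/8 = ¾ - (1 + 27)/8 = ¾ - ⅛*28 = ¾ - 7/2 = -11/4)
c(q) = -744 + q²
-(1397715*c(-1029) + 1397715*w(858, j)) = -(-4174974705/4 + 1479957948315) = -1397715/(1/((-744 + 1058841) - 11/4)) = -1397715/(1/(1058097 - 11/4)) = -1397715/(1/(4232377/4)) = -1397715/4/4232377 = -1397715*4232377/4 = -5915656818555/4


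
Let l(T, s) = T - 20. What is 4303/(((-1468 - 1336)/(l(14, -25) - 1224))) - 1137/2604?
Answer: 1148248051/608468 ≈ 1887.1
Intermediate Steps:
l(T, s) = -20 + T
4303/(((-1468 - 1336)/(l(14, -25) - 1224))) - 1137/2604 = 4303/(((-1468 - 1336)/((-20 + 14) - 1224))) - 1137/2604 = 4303/((-2804/(-6 - 1224))) - 1137*1/2604 = 4303/((-2804/(-1230))) - 379/868 = 4303/((-2804*(-1/1230))) - 379/868 = 4303/(1402/615) - 379/868 = 4303*(615/1402) - 379/868 = 2646345/1402 - 379/868 = 1148248051/608468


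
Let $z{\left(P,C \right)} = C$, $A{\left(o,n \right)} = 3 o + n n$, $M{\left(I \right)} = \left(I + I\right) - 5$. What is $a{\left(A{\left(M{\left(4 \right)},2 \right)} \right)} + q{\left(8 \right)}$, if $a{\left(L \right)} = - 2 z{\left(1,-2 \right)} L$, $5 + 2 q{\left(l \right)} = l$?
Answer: $\frac{107}{2} \approx 53.5$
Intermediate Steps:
$M{\left(I \right)} = -5 + 2 I$ ($M{\left(I \right)} = 2 I - 5 = -5 + 2 I$)
$A{\left(o,n \right)} = n^{2} + 3 o$ ($A{\left(o,n \right)} = 3 o + n^{2} = n^{2} + 3 o$)
$q{\left(l \right)} = - \frac{5}{2} + \frac{l}{2}$
$a{\left(L \right)} = 4 L$ ($a{\left(L \right)} = \left(-2\right) \left(-2\right) L = 4 L$)
$a{\left(A{\left(M{\left(4 \right)},2 \right)} \right)} + q{\left(8 \right)} = 4 \left(2^{2} + 3 \left(-5 + 2 \cdot 4\right)\right) + \left(- \frac{5}{2} + \frac{1}{2} \cdot 8\right) = 4 \left(4 + 3 \left(-5 + 8\right)\right) + \left(- \frac{5}{2} + 4\right) = 4 \left(4 + 3 \cdot 3\right) + \frac{3}{2} = 4 \left(4 + 9\right) + \frac{3}{2} = 4 \cdot 13 + \frac{3}{2} = 52 + \frac{3}{2} = \frac{107}{2}$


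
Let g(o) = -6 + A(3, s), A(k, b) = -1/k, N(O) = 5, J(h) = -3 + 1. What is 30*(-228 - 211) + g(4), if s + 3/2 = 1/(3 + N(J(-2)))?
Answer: -39529/3 ≈ -13176.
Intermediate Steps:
J(h) = -2
s = -11/8 (s = -3/2 + 1/(3 + 5) = -3/2 + 1/8 = -3/2 + ⅛ = -11/8 ≈ -1.3750)
g(o) = -19/3 (g(o) = -6 - 1/3 = -6 - 1*⅓ = -6 - ⅓ = -19/3)
30*(-228 - 211) + g(4) = 30*(-228 - 211) - 19/3 = 30*(-439) - 19/3 = -13170 - 19/3 = -39529/3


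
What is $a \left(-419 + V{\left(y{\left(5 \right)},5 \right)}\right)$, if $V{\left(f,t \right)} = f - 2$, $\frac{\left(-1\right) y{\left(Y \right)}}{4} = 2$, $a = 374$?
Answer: $-160446$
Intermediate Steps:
$y{\left(Y \right)} = -8$ ($y{\left(Y \right)} = \left(-4\right) 2 = -8$)
$V{\left(f,t \right)} = -2 + f$
$a \left(-419 + V{\left(y{\left(5 \right)},5 \right)}\right) = 374 \left(-419 - 10\right) = 374 \left(-429\right) = -160446$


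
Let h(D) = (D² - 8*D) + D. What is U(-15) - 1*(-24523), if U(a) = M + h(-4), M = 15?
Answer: 24582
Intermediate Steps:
h(D) = D² - 7*D
U(a) = 59 (U(a) = 15 - 4*(-7 - 4) = 15 - 4*(-11) = 15 + 44 = 59)
U(-15) - 1*(-24523) = 59 - 1*(-24523) = 59 + 24523 = 24582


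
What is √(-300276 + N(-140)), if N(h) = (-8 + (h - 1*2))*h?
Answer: 74*I*√51 ≈ 528.47*I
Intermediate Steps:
N(h) = h*(-10 + h) (N(h) = (-8 + (h - 2))*h = (-8 + (-2 + h))*h = (-10 + h)*h = h*(-10 + h))
√(-300276 + N(-140)) = √(-300276 - 140*(-10 - 140)) = √(-300276 - 140*(-150)) = √(-300276 + 21000) = √(-279276) = 74*I*√51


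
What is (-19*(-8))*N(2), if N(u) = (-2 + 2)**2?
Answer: 0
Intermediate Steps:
N(u) = 0 (N(u) = 0**2 = 0)
(-19*(-8))*N(2) = -19*(-8)*0 = 152*0 = 0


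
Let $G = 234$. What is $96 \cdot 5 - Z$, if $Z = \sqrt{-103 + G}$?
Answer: $480 - \sqrt{131} \approx 468.55$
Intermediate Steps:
$Z = \sqrt{131}$ ($Z = \sqrt{-103 + 234} = \sqrt{131} \approx 11.446$)
$96 \cdot 5 - Z = 96 \cdot 5 - \sqrt{131} = 480 - \sqrt{131}$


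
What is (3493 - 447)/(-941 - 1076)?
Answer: -3046/2017 ≈ -1.5102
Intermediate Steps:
(3493 - 447)/(-941 - 1076) = 3046/(-2017) = 3046*(-1/2017) = -3046/2017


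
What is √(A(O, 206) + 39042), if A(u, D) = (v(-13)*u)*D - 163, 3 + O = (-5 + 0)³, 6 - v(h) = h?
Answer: I*√462113 ≈ 679.79*I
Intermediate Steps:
v(h) = 6 - h
O = -128 (O = -3 + (-5 + 0)³ = -3 + (-5)³ = -3 - 125 = -128)
A(u, D) = -163 + 19*D*u (A(u, D) = ((6 - 1*(-13))*u)*D - 163 = ((6 + 13)*u)*D - 163 = (19*u)*D - 163 = 19*D*u - 163 = -163 + 19*D*u)
√(A(O, 206) + 39042) = √((-163 + 19*206*(-128)) + 39042) = √((-163 - 500992) + 39042) = √(-501155 + 39042) = √(-462113) = I*√462113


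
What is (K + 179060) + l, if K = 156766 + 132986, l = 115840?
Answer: 584652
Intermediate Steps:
K = 289752
(K + 179060) + l = (289752 + 179060) + 115840 = 468812 + 115840 = 584652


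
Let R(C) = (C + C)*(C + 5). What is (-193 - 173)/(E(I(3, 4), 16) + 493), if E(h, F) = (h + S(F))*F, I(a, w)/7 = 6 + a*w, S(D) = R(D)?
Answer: -366/13261 ≈ -0.027600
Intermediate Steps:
R(C) = 2*C*(5 + C) (R(C) = (2*C)*(5 + C) = 2*C*(5 + C))
S(D) = 2*D*(5 + D)
I(a, w) = 42 + 7*a*w (I(a, w) = 7*(6 + a*w) = 42 + 7*a*w)
E(h, F) = F*(h + 2*F*(5 + F)) (E(h, F) = (h + 2*F*(5 + F))*F = F*(h + 2*F*(5 + F)))
(-193 - 173)/(E(I(3, 4), 16) + 493) = (-193 - 173)/(16*((42 + 7*3*4) + 2*16*(5 + 16)) + 493) = -366/(16*((42 + 84) + 2*16*21) + 493) = -366/(16*(126 + 672) + 493) = -366/(16*798 + 493) = -366/(12768 + 493) = -366/13261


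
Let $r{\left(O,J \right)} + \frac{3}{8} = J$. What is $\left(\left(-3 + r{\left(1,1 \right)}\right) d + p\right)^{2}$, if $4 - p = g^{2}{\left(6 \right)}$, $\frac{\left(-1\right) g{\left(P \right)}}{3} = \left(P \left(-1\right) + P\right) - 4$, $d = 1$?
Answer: $\frac{1297321}{64} \approx 20271.0$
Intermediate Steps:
$r{\left(O,J \right)} = - \frac{3}{8} + J$
$g{\left(P \right)} = 12$ ($g{\left(P \right)} = - 3 \left(\left(P \left(-1\right) + P\right) - 4\right) = - 3 \left(\left(- P + P\right) - 4\right) = - 3 \left(0 - 4\right) = \left(-3\right) \left(-4\right) = 12$)
$p = -140$ ($p = 4 - 12^{2} = 4 - 144 = -140$)
$\left(\left(-3 + r{\left(1,1 \right)}\right) d + p\right)^{2} = \left(\left(-3 + \left(- \frac{3}{8} + 1\right)\right) 1 - 140\right)^{2} = \left(\left(-3 + \frac{5}{8}\right) 1 - 140\right)^{2} = \left(\left(- \frac{19}{8}\right) 1 - 140\right)^{2} = \left(- \frac{19}{8} - 140\right)^{2} = \left(- \frac{1139}{8}\right)^{2} = \frac{1297321}{64}$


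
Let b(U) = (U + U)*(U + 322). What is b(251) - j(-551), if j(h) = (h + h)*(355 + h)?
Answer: 71654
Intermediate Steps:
j(h) = 2*h*(355 + h) (j(h) = (2*h)*(355 + h) = 2*h*(355 + h))
b(U) = 2*U*(322 + U) (b(U) = (2*U)*(322 + U) = 2*U*(322 + U))
b(251) - j(-551) = 2*251*(322 + 251) - 2*(-551)*(355 - 551) = 2*251*573 - 2*(-551)*(-196) = 287646 - 1*215992 = 287646 - 215992 = 71654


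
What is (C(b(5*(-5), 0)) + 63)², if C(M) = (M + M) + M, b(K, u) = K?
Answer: 144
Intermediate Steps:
C(M) = 3*M (C(M) = 2*M + M = 3*M)
(C(b(5*(-5), 0)) + 63)² = (3*(5*(-5)) + 63)² = (3*(-25) + 63)² = (-75 + 63)² = (-12)² = 144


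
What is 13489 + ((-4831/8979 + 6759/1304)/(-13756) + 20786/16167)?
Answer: 11709195316343175175/867972396219744 ≈ 13490.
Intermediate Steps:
13489 + ((-4831/8979 + 6759/1304)/(-13756) + 20786/16167) = 13489 + ((-4831*1/8979 + 6759*(1/1304))*(-1/13756) + 20786*(1/16167)) = 13489 + ((-4831/8979 + 6759/1304)*(-1/13756) + 20786/16167) = 13489 + ((54389437/11708616)*(-1/13756) + 20786/16167) = 13489 + (-54389437/161063721696 + 20786/16167) = 13489 + 1115663735048359/867972396219744 = 11709195316343175175/867972396219744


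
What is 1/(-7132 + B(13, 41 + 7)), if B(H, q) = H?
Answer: -1/7119 ≈ -0.00014047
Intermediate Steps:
1/(-7132 + B(13, 41 + 7)) = 1/(-7132 + 13) = 1/(-7119) = -1/7119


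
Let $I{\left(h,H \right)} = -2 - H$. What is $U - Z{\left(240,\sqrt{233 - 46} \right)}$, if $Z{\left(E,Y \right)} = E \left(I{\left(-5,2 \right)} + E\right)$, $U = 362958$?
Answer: $306318$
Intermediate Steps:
$Z{\left(E,Y \right)} = E \left(-4 + E\right)$ ($Z{\left(E,Y \right)} = E \left(\left(-2 - 2\right) + E\right) = E \left(-4 + E\right)$)
$U - Z{\left(240,\sqrt{233 - 46} \right)} = 362958 - 240 \left(-4 + 240\right) = 362958 - 240 \cdot 236 = 362958 - 56640 = 306318$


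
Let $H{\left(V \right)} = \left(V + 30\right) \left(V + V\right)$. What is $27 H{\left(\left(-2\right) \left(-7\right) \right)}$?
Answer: $33264$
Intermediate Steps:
$H{\left(V \right)} = 2 V \left(30 + V\right)$ ($H{\left(V \right)} = \left(30 + V\right) 2 V = 2 V \left(30 + V\right)$)
$27 H{\left(\left(-2\right) \left(-7\right) \right)} = 27 \cdot 2 \left(\left(-2\right) \left(-7\right)\right) \left(30 - -14\right) = 27 \cdot 2 \cdot 14 \left(30 + 14\right) = 27 \cdot 2 \cdot 14 \cdot 44 = 27 \cdot 1232 = 33264$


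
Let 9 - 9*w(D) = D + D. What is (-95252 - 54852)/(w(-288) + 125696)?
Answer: -150104/125761 ≈ -1.1936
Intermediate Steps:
w(D) = 1 - 2*D/9 (w(D) = 1 - (D + D)/9 = 1 - 2*D/9)
(-95252 - 54852)/(w(-288) + 125696) = (-95252 - 54852)/((1 - 2/9*(-288)) + 125696) = -150104/((1 + 64) + 125696) = -150104/(65 + 125696) = -150104/125761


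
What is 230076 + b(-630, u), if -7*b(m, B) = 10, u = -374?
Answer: 1610522/7 ≈ 2.3007e+5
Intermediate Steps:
b(m, B) = -10/7 (b(m, B) = -1/7*10 = -10/7)
230076 + b(-630, u) = 230076 - 10/7 = 1610522/7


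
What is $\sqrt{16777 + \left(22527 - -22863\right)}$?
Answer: $\sqrt{62167} \approx 249.33$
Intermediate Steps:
$\sqrt{16777 + \left(22527 - -22863\right)} = \sqrt{16777 + \left(22527 + 22863\right)} = \sqrt{16777 + 45390} = \sqrt{62167}$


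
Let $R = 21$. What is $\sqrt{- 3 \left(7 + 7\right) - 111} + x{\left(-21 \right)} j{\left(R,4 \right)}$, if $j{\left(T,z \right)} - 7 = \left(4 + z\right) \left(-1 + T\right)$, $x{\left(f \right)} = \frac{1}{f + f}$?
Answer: $- \frac{167}{42} + 3 i \sqrt{17} \approx -3.9762 + 12.369 i$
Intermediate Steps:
$x{\left(f \right)} = \frac{1}{2 f}$
$j{\left(T,z \right)} = 7 + \left(-1 + T\right) \left(4 + z\right)$ ($j{\left(T,z \right)} = 7 + \left(4 + z\right) \left(-1 + T\right) = 7 + \left(-1 + T\right) \left(4 + z\right)$)
$\sqrt{- 3 \left(7 + 7\right) - 111} + x{\left(-21 \right)} j{\left(R,4 \right)} = \sqrt{- 3 \left(7 + 7\right) - 111} + \frac{1}{2 \left(-21\right)} \left(3 - 4 + 4 \cdot 21 + 21 \cdot 4\right) = \sqrt{\left(-3\right) 14 - 111} + \frac{1}{2} \left(- \frac{1}{21}\right) \left(3 - 4 + 84 + 84\right) = \sqrt{-42 - 111} - \frac{167}{42} = \sqrt{-153} - \frac{167}{42} = 3 i \sqrt{17} - \frac{167}{42} = - \frac{167}{42} + 3 i \sqrt{17}$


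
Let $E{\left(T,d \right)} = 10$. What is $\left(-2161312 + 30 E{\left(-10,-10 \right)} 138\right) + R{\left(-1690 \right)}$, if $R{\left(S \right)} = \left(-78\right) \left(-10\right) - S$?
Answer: $-2117442$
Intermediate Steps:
$R{\left(S \right)} = 780 - S$
$\left(-2161312 + 30 E{\left(-10,-10 \right)} 138\right) + R{\left(-1690 \right)} = \left(-2161312 + 30 \cdot 10 \cdot 138\right) + \left(780 - -1690\right) = \left(-2161312 + 300 \cdot 138\right) + \left(780 + 1690\right) = \left(-2161312 + 41400\right) + 2470 = -2119912 + 2470 = -2117442$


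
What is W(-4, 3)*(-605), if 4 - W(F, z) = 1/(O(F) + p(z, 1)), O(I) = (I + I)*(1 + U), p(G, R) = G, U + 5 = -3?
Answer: -142175/59 ≈ -2409.7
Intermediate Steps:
U = -8 (U = -5 - 3 = -8)
O(I) = -14*I (O(I) = (I + I)*(1 - 8) = (2*I)*(-7) = -14*I)
W(F, z) = 4 - 1/(z - 14*F) (W(F, z) = 4 - 1/(-14*F + z) = 4 - 1/(z - 14*F))
W(-4, 3)*(-605) = ((-1 - 56*(-4) + 4*3)/(3 - 14*(-4)))*(-605) = ((-1 + 224 + 12)/(3 + 56))*(-605) = (235/59)*(-605) = -142175/59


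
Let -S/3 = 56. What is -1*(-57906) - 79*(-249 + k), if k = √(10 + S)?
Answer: 77577 - 79*I*√158 ≈ 77577.0 - 993.01*I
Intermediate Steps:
S = -168 (S = -3*56 = -168)
k = I*√158 (k = √(10 - 168) = √(-158) = I*√158 ≈ 12.57*I)
-1*(-57906) - 79*(-249 + k) = -1*(-57906) - 79*(-249 + I*√158) = 57906 - (-19671 + 79*I*√158) = 57906 + (19671 - 79*I*√158) = 77577 - 79*I*√158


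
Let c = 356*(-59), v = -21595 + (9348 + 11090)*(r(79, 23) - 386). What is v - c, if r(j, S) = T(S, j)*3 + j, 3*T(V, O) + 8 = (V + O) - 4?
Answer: -4435637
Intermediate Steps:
T(V, O) = -4 + O/3 + V/3 (T(V, O) = -8/3 + ((V + O) - 4)/3 = -8/3 + ((O + V) - 4)/3 = -8/3 + (-4 + O + V)/3 = -8/3 + (-4/3 + O/3 + V/3) = -4 + O/3 + V/3)
r(j, S) = -12 + S + 2*j (r(j, S) = (-4 + j/3 + S/3)*3 + j = (-4 + S/3 + j/3)*3 + j = (-12 + S + j) + j = -12 + S + 2*j)
v = -4456641 (v = -21595 + (9348 + 11090)*((-12 + 23 + 2*79) - 386) = -21595 + 20438*((-12 + 23 + 158) - 386) = -21595 + 20438*(169 - 386) = -21595 + 20438*(-217) = -21595 - 4435046 = -4456641)
c = -21004
v - c = -4456641 - 1*(-21004) = -4456641 + 21004 = -4435637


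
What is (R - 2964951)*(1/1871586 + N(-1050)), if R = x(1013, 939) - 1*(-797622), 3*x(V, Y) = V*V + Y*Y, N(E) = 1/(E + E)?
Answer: 1431433337357/1965165300 ≈ 728.40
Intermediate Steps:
N(E) = 1/(2*E)
x(V, Y) = V²/3 + Y²/3 (x(V, Y) = (V*V + Y*Y)/3 = (V² + Y²)/3 = V²/3 + Y²/3)
R = 4300756/3 (R = ((⅓)*1013² + (⅓)*939²) - 1*(-797622) = ((⅓)*1026169 + (⅓)*881721) + 797622 = (1026169/3 + 293907) + 797622 = 1907890/3 + 797622 = 4300756/3 ≈ 1.4336e+6)
(R - 2964951)*(1/1871586 + N(-1050)) = (4300756/3 - 2964951)*(1/1871586 + (½)/(-1050)) = -4594097*(1/1871586 + (½)*(-1/1050))/3 = -4594097*(1/1871586 - 1/2100)/3 = -4594097/3*(-311581/655055100) = 1431433337357/1965165300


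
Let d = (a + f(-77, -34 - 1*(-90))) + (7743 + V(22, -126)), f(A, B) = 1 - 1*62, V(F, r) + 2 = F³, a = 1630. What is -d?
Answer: -19958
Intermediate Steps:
V(F, r) = -2 + F³
f(A, B) = -61 (f(A, B) = 1 - 62 = -61)
d = 19958 (d = (1630 - 61) + (7743 + (-2 + 22³)) = 1569 + (7743 + (-2 + 10648)) = 1569 + (7743 + 10646) = 1569 + 18389 = 19958)
-d = -1*19958 = -19958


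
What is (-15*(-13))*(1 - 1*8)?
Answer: -1365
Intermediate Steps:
(-15*(-13))*(1 - 1*8) = 195*(1 - 8) = 195*(-7) = -1365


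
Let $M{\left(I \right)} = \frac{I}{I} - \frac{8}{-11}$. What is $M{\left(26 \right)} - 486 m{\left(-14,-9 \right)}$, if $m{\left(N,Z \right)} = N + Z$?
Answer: $\frac{122977}{11} \approx 11180.0$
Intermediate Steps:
$M{\left(I \right)} = \frac{19}{11}$ ($M{\left(I \right)} = 1 - - \frac{8}{11} = 1 + \frac{8}{11} = \frac{19}{11}$)
$M{\left(26 \right)} - 486 m{\left(-14,-9 \right)} = \frac{19}{11} - 486 \left(-14 - 9\right) = \frac{19}{11} - -11178 = \frac{19}{11} + 11178 = \frac{122977}{11}$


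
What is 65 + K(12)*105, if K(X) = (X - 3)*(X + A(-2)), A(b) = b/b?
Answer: 12350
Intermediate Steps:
A(b) = 1
K(X) = (1 + X)*(-3 + X) (K(X) = (X - 3)*(X + 1) = (-3 + X)*(1 + X) = (1 + X)*(-3 + X))
65 + K(12)*105 = 65 + (-3 + 12² - 2*12)*105 = 65 + (-3 + 144 - 24)*105 = 65 + 117*105 = 65 + 12285 = 12350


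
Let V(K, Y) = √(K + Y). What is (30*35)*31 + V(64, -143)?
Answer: 32550 + I*√79 ≈ 32550.0 + 8.8882*I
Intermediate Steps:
(30*35)*31 + V(64, -143) = (30*35)*31 + √(64 - 143) = 1050*31 + √(-79) = 32550 + I*√79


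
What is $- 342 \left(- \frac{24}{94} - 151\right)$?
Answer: $\frac{2431278}{47} \approx 51729.0$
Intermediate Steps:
$- 342 \left(- \frac{24}{94} - 151\right) = - 342 \left(\left(-24\right) \frac{1}{94} - 151\right) = - 342 \left(- \frac{12}{47} - 151\right) = \left(-342\right) \left(- \frac{7109}{47}\right) = \frac{2431278}{47}$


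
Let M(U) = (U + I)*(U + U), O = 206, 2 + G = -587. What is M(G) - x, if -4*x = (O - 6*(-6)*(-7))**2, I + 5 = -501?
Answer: 1290439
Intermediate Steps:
G = -589 (G = -2 - 587 = -589)
I = -506 (I = -5 - 501 = -506)
M(U) = 2*U*(-506 + U) (M(U) = (U - 506)*(U + U) = (-506 + U)*(2*U) = 2*U*(-506 + U))
x = -529 (x = -(206 - 6*(-6)*(-7))**2/4 = -(206 + 36*(-7))**2/4 = -(206 - 252)**2/4 = -1/4*(-46)**2 = -1/4*2116 = -529)
M(G) - x = 2*(-589)*(-506 - 589) - 1*(-529) = 2*(-589)*(-1095) + 529 = 1289910 + 529 = 1290439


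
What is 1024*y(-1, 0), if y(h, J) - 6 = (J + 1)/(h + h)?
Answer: 5632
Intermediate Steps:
y(h, J) = 6 + (1 + J)/(2*h) (y(h, J) = 6 + (J + 1)/(h + h) = 6 + (1 + J)/((2*h)) = 6 + (1 + J)*(1/(2*h)) = 6 + (1 + J)/(2*h))
1024*y(-1, 0) = 1024*((½)*(1 + 0 + 12*(-1))/(-1)) = 1024*((½)*(-1)*(1 + 0 - 12)) = 1024*((½)*(-1)*(-11)) = 1024*(11/2) = 5632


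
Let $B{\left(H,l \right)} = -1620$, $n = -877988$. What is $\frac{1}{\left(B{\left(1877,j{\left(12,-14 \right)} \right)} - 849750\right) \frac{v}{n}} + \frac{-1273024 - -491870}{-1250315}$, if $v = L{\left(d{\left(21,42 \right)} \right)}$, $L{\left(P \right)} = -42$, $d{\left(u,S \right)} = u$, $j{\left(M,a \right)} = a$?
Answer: $\frac{121974471977}{203219039205} \approx 0.60021$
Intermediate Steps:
$v = -42$
$\frac{1}{\left(B{\left(1877,j{\left(12,-14 \right)} \right)} - 849750\right) \frac{v}{n}} + \frac{-1273024 - -491870}{-1250315} = \frac{1}{\left(-1620 - 849750\right) \left(- \frac{42}{-877988}\right)} + \frac{-1273024 - -491870}{-1250315} = \frac{1}{\left(-851370\right) \left(\left(-42\right) \left(- \frac{1}{877988}\right)\right)} + \left(-1273024 + 491870\right) \left(- \frac{1}{1250315}\right) = - \frac{1}{851370 \cdot \frac{21}{438994}} - - \frac{71014}{113665} = \left(- \frac{1}{851370}\right) \frac{438994}{21} + \frac{71014}{113665} = - \frac{219497}{8939385} + \frac{71014}{113665} = \frac{121974471977}{203219039205}$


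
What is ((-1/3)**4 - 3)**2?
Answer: 58564/6561 ≈ 8.9261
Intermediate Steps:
((-1/3)**4 - 3)**2 = (1/81 - 3)**2 = (-242/81)**2 = 58564/6561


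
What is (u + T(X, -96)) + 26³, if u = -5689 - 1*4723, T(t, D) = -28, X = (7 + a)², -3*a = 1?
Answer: 7136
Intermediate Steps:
a = -⅓ (a = -⅓*1 = -⅓ ≈ -0.33333)
X = 400/9 (X = (7 - ⅓)² = (20/3)² = 400/9 ≈ 44.444)
u = -10412 (u = -5689 - 4723 = -10412)
(u + T(X, -96)) + 26³ = (-10412 - 28) + 26³ = -10440 + 17576 = 7136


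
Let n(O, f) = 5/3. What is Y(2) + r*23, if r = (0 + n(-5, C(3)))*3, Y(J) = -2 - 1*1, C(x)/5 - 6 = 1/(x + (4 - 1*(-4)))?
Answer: 112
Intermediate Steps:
C(x) = 30 + 5/(8 + x) (C(x) = 30 + 5/(x + (4 - 1*(-4))) = 30 + 5/(x + (4 + 4)) = 30 + 5/(x + 8) = 30 + 5/(8 + x))
Y(J) = -3 (Y(J) = -2 - 1 = -3)
n(O, f) = 5/3 (n(O, f) = 5*(⅓) = 5/3)
r = 5 (r = (0 + 5/3)*3 = (5/3)*3 = 5)
Y(2) + r*23 = -3 + 5*23 = -3 + 115 = 112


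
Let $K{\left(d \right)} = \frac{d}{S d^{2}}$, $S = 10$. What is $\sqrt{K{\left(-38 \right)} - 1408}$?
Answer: $\frac{3 i \sqrt{5647655}}{190} \approx 37.523 i$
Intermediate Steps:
$K{\left(d \right)} = \frac{1}{10 d}$ ($K{\left(d \right)} = \frac{d}{10 d^{2}} = d \frac{1}{10 d^{2}} = \frac{1}{10 d}$)
$\sqrt{K{\left(-38 \right)} - 1408} = \sqrt{\frac{1}{10 \left(-38\right)} - 1408} = \sqrt{\frac{1}{10} \left(- \frac{1}{38}\right) - 1408} = \sqrt{- \frac{1}{380} - 1408} = \sqrt{- \frac{535041}{380}} = \frac{3 i \sqrt{5647655}}{190}$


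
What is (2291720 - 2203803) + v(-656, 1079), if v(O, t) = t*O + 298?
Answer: -619609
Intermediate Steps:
v(O, t) = 298 + O*t (v(O, t) = O*t + 298 = 298 + O*t)
(2291720 - 2203803) + v(-656, 1079) = (2291720 - 2203803) + (298 - 656*1079) = 87917 + (298 - 707824) = 87917 - 707526 = -619609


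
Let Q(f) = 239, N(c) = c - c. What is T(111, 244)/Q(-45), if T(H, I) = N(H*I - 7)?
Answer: 0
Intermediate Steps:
N(c) = 0
T(H, I) = 0
T(111, 244)/Q(-45) = 0/239 = 0*(1/239) = 0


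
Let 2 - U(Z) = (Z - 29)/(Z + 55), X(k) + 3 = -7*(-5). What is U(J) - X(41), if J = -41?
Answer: -25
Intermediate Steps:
X(k) = 32 (X(k) = -3 - 7*(-5) = -3 + 35 = 32)
U(Z) = 2 - (-29 + Z)/(55 + Z) (U(Z) = 2 - (Z - 29)/(Z + 55) = 2 - (-29 + Z)/(55 + Z))
U(J) - X(41) = (139 - 41)/(55 - 41) - 1*32 = 98/14 - 32 = (1/14)*98 - 32 = 7 - 32 = -25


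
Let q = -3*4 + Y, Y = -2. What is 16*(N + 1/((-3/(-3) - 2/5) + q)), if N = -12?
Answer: -12944/67 ≈ -193.19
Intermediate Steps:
q = -14 (q = -3*4 - 2 = -12 - 2 = -14)
16*(N + 1/((-3/(-3) - 2/5) + q)) = 16*(-12 + 1/((-3/(-3) - 2/5) - 14)) = 16*(-12 + 1/((-3*(-⅓) - 2*⅕) - 14)) = 16*(-12 + 1/((1 - ⅖) - 14)) = 16*(-12 + 1/(⅗ - 14)) = 16*(-12 + 1/(-67/5)) = 16*(-12 - 5/67) = 16*(-809/67) = -12944/67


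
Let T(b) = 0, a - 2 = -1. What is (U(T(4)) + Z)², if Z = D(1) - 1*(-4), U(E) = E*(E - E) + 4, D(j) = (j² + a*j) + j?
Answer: 121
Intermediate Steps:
a = 1 (a = 2 - 1 = 1)
D(j) = j² + 2*j (D(j) = (j² + 1*j) + j = (j² + j) + j = (j + j²) + j = j² + 2*j)
U(E) = 4 (U(E) = E*0 + 4 = 0 + 4 = 4)
Z = 7 (Z = 1*(2 + 1) - 1*(-4) = 1*3 + 4 = 3 + 4 = 7)
(U(T(4)) + Z)² = (4 + 7)² = 11² = 121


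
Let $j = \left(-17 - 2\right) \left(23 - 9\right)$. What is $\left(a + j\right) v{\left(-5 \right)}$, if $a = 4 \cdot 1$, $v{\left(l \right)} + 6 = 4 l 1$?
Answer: $6812$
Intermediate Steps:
$v{\left(l \right)} = -6 + 4 l$ ($v{\left(l \right)} = -6 + 4 l 1 = -6 + 4 l$)
$a = 4$
$j = -266$ ($j = \left(-19\right) 14 = -266$)
$\left(a + j\right) v{\left(-5 \right)} = \left(4 - 266\right) \left(-6 + 4 \left(-5\right)\right) = - 262 \left(-6 - 20\right) = \left(-262\right) \left(-26\right) = 6812$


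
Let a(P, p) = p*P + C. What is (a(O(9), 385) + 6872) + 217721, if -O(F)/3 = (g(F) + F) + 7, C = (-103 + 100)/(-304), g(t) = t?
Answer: 59498275/304 ≈ 1.9572e+5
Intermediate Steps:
C = 3/304 (C = -3*(-1/304) = 3/304 ≈ 0.0098684)
O(F) = -21 - 6*F (O(F) = -3*((F + F) + 7) = -3*(2*F + 7) = -3*(7 + 2*F) = -21 - 6*F)
a(P, p) = 3/304 + P*p (a(P, p) = p*P + 3/304 = P*p + 3/304 = 3/304 + P*p)
(a(O(9), 385) + 6872) + 217721 = ((3/304 + (-21 - 6*9)*385) + 6872) + 217721 = ((3/304 + (-21 - 54)*385) + 6872) + 217721 = ((3/304 - 75*385) + 6872) + 217721 = ((3/304 - 28875) + 6872) + 217721 = (-8777997/304 + 6872) + 217721 = -6688909/304 + 217721 = 59498275/304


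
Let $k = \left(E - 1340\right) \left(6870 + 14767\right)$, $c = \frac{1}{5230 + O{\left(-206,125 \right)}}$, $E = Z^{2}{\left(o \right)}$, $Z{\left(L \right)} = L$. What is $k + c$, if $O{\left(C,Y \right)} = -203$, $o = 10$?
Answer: $- \frac{134873806759}{5027} \approx -2.683 \cdot 10^{7}$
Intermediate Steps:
$E = 100$ ($E = 10^{2} = 100$)
$c = \frac{1}{5027}$ ($c = \frac{1}{5230 - 203} = \frac{1}{5027} \approx 0.00019893$)
$k = -26829880$ ($k = \left(100 - 1340\right) \left(6870 + 14767\right) = \left(-1240\right) 21637 = -26829880$)
$k + c = -26829880 + \frac{1}{5027} = - \frac{134873806759}{5027}$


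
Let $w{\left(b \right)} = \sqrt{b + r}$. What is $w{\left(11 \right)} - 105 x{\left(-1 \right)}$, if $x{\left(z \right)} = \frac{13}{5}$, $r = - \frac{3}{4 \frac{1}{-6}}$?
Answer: $-273 + \frac{\sqrt{62}}{2} \approx -269.06$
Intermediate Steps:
$r = \frac{9}{2}$ ($r = - \frac{3}{4 \left(- \frac{1}{6}\right)} = - \frac{3}{- \frac{2}{3}} = \left(-3\right) \left(- \frac{3}{2}\right) = \frac{9}{2} \approx 4.5$)
$x{\left(z \right)} = \frac{13}{5}$ ($x{\left(z \right)} = 13 \cdot \frac{1}{5} = \frac{13}{5}$)
$w{\left(b \right)} = \sqrt{\frac{9}{2} + b}$ ($w{\left(b \right)} = \sqrt{b + \frac{9}{2}} = \sqrt{\frac{9}{2} + b}$)
$w{\left(11 \right)} - 105 x{\left(-1 \right)} = \frac{\sqrt{18 + 4 \cdot 11}}{2} - 273 = \frac{\sqrt{18 + 44}}{2} - 273 = \frac{\sqrt{62}}{2} - 273 = -273 + \frac{\sqrt{62}}{2}$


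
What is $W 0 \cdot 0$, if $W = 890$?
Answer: $0$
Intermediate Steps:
$W 0 \cdot 0 = 890 \cdot 0 \cdot 0 = 890 \cdot 0 = 0$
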